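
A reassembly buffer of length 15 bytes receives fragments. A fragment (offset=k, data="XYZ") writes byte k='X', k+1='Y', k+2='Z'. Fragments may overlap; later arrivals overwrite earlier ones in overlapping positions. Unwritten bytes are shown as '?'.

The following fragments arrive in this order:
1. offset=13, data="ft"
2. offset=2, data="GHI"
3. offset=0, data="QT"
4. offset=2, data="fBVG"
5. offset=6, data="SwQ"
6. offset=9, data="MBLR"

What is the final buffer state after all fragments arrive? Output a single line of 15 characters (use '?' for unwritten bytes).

Fragment 1: offset=13 data="ft" -> buffer=?????????????ft
Fragment 2: offset=2 data="GHI" -> buffer=??GHI????????ft
Fragment 3: offset=0 data="QT" -> buffer=QTGHI????????ft
Fragment 4: offset=2 data="fBVG" -> buffer=QTfBVG???????ft
Fragment 5: offset=6 data="SwQ" -> buffer=QTfBVGSwQ????ft
Fragment 6: offset=9 data="MBLR" -> buffer=QTfBVGSwQMBLRft

Answer: QTfBVGSwQMBLRft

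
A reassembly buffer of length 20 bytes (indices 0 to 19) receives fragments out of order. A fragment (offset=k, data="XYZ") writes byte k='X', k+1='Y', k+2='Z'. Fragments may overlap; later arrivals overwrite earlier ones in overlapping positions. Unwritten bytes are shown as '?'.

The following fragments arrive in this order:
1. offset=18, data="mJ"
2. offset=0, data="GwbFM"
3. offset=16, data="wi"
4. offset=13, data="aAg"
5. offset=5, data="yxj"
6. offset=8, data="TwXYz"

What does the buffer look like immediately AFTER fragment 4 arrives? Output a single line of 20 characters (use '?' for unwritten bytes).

Fragment 1: offset=18 data="mJ" -> buffer=??????????????????mJ
Fragment 2: offset=0 data="GwbFM" -> buffer=GwbFM?????????????mJ
Fragment 3: offset=16 data="wi" -> buffer=GwbFM???????????wimJ
Fragment 4: offset=13 data="aAg" -> buffer=GwbFM????????aAgwimJ

Answer: GwbFM????????aAgwimJ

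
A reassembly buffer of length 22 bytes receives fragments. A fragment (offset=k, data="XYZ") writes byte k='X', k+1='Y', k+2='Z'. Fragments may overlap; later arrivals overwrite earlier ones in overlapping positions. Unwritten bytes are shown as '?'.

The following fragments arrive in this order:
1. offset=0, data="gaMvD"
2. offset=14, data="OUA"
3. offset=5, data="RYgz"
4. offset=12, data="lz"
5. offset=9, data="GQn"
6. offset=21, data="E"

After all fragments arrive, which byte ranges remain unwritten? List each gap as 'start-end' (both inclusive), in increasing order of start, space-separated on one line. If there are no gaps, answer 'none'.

Fragment 1: offset=0 len=5
Fragment 2: offset=14 len=3
Fragment 3: offset=5 len=4
Fragment 4: offset=12 len=2
Fragment 5: offset=9 len=3
Fragment 6: offset=21 len=1
Gaps: 17-20

Answer: 17-20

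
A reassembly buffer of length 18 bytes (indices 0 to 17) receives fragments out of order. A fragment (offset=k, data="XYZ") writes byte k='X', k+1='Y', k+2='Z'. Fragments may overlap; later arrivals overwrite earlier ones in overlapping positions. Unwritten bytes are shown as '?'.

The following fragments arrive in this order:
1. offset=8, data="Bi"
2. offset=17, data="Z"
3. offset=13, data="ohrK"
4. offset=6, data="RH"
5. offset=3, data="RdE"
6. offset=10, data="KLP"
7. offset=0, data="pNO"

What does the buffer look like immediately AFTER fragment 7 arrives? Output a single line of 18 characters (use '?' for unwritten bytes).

Fragment 1: offset=8 data="Bi" -> buffer=????????Bi????????
Fragment 2: offset=17 data="Z" -> buffer=????????Bi???????Z
Fragment 3: offset=13 data="ohrK" -> buffer=????????Bi???ohrKZ
Fragment 4: offset=6 data="RH" -> buffer=??????RHBi???ohrKZ
Fragment 5: offset=3 data="RdE" -> buffer=???RdERHBi???ohrKZ
Fragment 6: offset=10 data="KLP" -> buffer=???RdERHBiKLPohrKZ
Fragment 7: offset=0 data="pNO" -> buffer=pNORdERHBiKLPohrKZ

Answer: pNORdERHBiKLPohrKZ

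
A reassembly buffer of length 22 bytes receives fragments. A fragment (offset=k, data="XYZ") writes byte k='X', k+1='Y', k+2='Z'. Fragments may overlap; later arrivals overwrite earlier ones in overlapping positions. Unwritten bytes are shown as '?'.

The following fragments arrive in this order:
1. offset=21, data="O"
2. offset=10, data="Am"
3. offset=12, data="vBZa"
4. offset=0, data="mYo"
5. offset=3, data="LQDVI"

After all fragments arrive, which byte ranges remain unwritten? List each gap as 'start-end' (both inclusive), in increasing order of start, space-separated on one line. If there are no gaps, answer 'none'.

Answer: 8-9 16-20

Derivation:
Fragment 1: offset=21 len=1
Fragment 2: offset=10 len=2
Fragment 3: offset=12 len=4
Fragment 4: offset=0 len=3
Fragment 5: offset=3 len=5
Gaps: 8-9 16-20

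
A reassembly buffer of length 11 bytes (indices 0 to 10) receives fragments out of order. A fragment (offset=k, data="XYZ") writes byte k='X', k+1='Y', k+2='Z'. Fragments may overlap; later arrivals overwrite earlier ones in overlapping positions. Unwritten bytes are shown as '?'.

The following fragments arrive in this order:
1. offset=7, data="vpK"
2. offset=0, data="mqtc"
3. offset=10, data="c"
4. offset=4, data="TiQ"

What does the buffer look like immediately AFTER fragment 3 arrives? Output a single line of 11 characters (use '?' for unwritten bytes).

Fragment 1: offset=7 data="vpK" -> buffer=???????vpK?
Fragment 2: offset=0 data="mqtc" -> buffer=mqtc???vpK?
Fragment 3: offset=10 data="c" -> buffer=mqtc???vpKc

Answer: mqtc???vpKc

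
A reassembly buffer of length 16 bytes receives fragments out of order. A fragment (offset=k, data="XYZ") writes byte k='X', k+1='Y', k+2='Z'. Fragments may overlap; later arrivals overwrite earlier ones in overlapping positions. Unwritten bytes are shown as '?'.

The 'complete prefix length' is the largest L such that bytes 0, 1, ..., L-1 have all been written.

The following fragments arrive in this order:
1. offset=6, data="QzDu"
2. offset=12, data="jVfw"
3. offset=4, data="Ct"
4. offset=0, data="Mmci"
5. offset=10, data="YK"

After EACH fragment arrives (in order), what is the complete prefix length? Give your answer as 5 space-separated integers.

Fragment 1: offset=6 data="QzDu" -> buffer=??????QzDu?????? -> prefix_len=0
Fragment 2: offset=12 data="jVfw" -> buffer=??????QzDu??jVfw -> prefix_len=0
Fragment 3: offset=4 data="Ct" -> buffer=????CtQzDu??jVfw -> prefix_len=0
Fragment 4: offset=0 data="Mmci" -> buffer=MmciCtQzDu??jVfw -> prefix_len=10
Fragment 5: offset=10 data="YK" -> buffer=MmciCtQzDuYKjVfw -> prefix_len=16

Answer: 0 0 0 10 16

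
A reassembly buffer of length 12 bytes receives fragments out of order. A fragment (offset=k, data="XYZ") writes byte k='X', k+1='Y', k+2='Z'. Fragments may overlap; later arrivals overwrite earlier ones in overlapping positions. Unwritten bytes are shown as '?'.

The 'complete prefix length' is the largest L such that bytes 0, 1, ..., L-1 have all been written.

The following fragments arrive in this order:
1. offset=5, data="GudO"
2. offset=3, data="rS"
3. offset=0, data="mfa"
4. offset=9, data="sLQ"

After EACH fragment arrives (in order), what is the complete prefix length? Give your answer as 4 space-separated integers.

Answer: 0 0 9 12

Derivation:
Fragment 1: offset=5 data="GudO" -> buffer=?????GudO??? -> prefix_len=0
Fragment 2: offset=3 data="rS" -> buffer=???rSGudO??? -> prefix_len=0
Fragment 3: offset=0 data="mfa" -> buffer=mfarSGudO??? -> prefix_len=9
Fragment 4: offset=9 data="sLQ" -> buffer=mfarSGudOsLQ -> prefix_len=12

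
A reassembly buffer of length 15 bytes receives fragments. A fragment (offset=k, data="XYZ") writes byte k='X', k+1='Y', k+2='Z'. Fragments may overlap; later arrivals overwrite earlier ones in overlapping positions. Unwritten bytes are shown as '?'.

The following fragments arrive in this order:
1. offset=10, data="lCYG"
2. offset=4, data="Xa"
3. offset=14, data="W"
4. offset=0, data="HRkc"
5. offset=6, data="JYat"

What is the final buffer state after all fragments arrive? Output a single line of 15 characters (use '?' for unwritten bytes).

Fragment 1: offset=10 data="lCYG" -> buffer=??????????lCYG?
Fragment 2: offset=4 data="Xa" -> buffer=????Xa????lCYG?
Fragment 3: offset=14 data="W" -> buffer=????Xa????lCYGW
Fragment 4: offset=0 data="HRkc" -> buffer=HRkcXa????lCYGW
Fragment 5: offset=6 data="JYat" -> buffer=HRkcXaJYatlCYGW

Answer: HRkcXaJYatlCYGW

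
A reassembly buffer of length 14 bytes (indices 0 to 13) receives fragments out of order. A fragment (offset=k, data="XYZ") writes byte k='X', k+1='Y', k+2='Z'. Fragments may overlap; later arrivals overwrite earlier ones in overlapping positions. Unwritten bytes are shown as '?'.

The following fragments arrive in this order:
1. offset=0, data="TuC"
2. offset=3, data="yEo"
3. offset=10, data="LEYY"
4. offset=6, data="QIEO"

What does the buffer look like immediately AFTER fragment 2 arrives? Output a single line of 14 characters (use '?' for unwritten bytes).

Answer: TuCyEo????????

Derivation:
Fragment 1: offset=0 data="TuC" -> buffer=TuC???????????
Fragment 2: offset=3 data="yEo" -> buffer=TuCyEo????????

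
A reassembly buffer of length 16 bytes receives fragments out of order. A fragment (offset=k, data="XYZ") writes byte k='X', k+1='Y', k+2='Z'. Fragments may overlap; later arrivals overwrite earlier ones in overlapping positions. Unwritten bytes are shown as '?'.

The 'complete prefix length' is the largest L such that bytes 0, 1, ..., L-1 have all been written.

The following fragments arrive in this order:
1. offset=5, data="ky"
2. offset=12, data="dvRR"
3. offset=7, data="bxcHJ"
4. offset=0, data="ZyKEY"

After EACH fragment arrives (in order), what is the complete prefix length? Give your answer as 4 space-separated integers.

Answer: 0 0 0 16

Derivation:
Fragment 1: offset=5 data="ky" -> buffer=?????ky????????? -> prefix_len=0
Fragment 2: offset=12 data="dvRR" -> buffer=?????ky?????dvRR -> prefix_len=0
Fragment 3: offset=7 data="bxcHJ" -> buffer=?????kybxcHJdvRR -> prefix_len=0
Fragment 4: offset=0 data="ZyKEY" -> buffer=ZyKEYkybxcHJdvRR -> prefix_len=16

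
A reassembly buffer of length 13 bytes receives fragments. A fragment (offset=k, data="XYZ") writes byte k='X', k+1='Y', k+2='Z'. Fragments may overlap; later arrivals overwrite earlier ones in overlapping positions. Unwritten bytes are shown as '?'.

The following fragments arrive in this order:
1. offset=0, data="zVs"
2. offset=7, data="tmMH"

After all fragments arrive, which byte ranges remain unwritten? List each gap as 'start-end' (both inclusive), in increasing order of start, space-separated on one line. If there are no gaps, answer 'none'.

Fragment 1: offset=0 len=3
Fragment 2: offset=7 len=4
Gaps: 3-6 11-12

Answer: 3-6 11-12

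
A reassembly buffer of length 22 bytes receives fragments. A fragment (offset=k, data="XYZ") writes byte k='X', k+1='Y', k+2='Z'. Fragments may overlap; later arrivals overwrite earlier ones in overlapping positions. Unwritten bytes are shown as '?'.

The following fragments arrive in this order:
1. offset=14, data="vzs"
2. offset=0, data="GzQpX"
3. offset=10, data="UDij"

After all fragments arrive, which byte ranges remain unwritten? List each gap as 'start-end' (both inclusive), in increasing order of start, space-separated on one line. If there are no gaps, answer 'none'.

Answer: 5-9 17-21

Derivation:
Fragment 1: offset=14 len=3
Fragment 2: offset=0 len=5
Fragment 3: offset=10 len=4
Gaps: 5-9 17-21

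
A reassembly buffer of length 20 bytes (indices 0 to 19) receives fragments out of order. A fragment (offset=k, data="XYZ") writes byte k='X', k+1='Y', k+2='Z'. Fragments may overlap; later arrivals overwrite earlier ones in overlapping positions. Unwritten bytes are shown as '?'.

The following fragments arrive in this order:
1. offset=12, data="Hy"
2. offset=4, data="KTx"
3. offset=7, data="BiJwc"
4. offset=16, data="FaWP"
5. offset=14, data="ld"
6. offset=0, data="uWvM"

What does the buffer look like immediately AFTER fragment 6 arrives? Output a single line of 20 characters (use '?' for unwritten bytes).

Answer: uWvMKTxBiJwcHyldFaWP

Derivation:
Fragment 1: offset=12 data="Hy" -> buffer=????????????Hy??????
Fragment 2: offset=4 data="KTx" -> buffer=????KTx?????Hy??????
Fragment 3: offset=7 data="BiJwc" -> buffer=????KTxBiJwcHy??????
Fragment 4: offset=16 data="FaWP" -> buffer=????KTxBiJwcHy??FaWP
Fragment 5: offset=14 data="ld" -> buffer=????KTxBiJwcHyldFaWP
Fragment 6: offset=0 data="uWvM" -> buffer=uWvMKTxBiJwcHyldFaWP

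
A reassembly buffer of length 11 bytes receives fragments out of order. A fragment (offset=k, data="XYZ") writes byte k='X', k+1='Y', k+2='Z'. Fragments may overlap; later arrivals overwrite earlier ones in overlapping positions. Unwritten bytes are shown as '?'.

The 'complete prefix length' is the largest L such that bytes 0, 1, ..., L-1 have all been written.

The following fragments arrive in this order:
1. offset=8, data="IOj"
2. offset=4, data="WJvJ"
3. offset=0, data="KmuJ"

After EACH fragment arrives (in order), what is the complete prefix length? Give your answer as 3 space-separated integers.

Fragment 1: offset=8 data="IOj" -> buffer=????????IOj -> prefix_len=0
Fragment 2: offset=4 data="WJvJ" -> buffer=????WJvJIOj -> prefix_len=0
Fragment 3: offset=0 data="KmuJ" -> buffer=KmuJWJvJIOj -> prefix_len=11

Answer: 0 0 11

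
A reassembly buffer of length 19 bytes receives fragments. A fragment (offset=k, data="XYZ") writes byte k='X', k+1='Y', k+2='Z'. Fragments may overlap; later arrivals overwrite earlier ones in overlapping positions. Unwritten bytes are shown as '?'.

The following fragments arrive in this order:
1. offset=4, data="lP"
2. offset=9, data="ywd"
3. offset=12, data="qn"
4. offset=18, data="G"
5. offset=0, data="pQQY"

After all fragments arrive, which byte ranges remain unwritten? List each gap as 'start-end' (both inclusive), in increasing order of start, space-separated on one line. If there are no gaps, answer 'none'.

Fragment 1: offset=4 len=2
Fragment 2: offset=9 len=3
Fragment 3: offset=12 len=2
Fragment 4: offset=18 len=1
Fragment 5: offset=0 len=4
Gaps: 6-8 14-17

Answer: 6-8 14-17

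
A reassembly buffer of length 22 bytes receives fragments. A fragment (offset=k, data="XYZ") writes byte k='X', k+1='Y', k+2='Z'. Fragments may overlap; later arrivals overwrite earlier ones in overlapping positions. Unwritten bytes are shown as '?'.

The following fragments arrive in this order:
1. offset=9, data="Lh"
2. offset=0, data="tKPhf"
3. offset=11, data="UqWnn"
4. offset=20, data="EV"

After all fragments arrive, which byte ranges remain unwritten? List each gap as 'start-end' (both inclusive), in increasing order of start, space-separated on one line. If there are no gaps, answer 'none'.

Fragment 1: offset=9 len=2
Fragment 2: offset=0 len=5
Fragment 3: offset=11 len=5
Fragment 4: offset=20 len=2
Gaps: 5-8 16-19

Answer: 5-8 16-19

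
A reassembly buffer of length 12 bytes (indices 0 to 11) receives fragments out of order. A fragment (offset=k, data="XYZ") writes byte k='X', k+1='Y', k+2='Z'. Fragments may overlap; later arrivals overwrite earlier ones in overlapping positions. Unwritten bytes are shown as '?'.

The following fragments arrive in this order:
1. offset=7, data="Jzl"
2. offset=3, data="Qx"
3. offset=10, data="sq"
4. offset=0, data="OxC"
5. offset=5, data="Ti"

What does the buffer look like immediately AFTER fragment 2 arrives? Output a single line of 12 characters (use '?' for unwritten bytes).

Fragment 1: offset=7 data="Jzl" -> buffer=???????Jzl??
Fragment 2: offset=3 data="Qx" -> buffer=???Qx??Jzl??

Answer: ???Qx??Jzl??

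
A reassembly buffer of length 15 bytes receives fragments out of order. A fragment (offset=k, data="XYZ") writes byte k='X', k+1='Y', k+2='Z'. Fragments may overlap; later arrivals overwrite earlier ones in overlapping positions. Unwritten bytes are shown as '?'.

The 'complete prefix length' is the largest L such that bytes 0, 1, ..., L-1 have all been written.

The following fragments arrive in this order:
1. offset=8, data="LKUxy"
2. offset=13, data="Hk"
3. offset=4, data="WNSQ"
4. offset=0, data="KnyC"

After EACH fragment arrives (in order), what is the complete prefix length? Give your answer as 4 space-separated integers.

Answer: 0 0 0 15

Derivation:
Fragment 1: offset=8 data="LKUxy" -> buffer=????????LKUxy?? -> prefix_len=0
Fragment 2: offset=13 data="Hk" -> buffer=????????LKUxyHk -> prefix_len=0
Fragment 3: offset=4 data="WNSQ" -> buffer=????WNSQLKUxyHk -> prefix_len=0
Fragment 4: offset=0 data="KnyC" -> buffer=KnyCWNSQLKUxyHk -> prefix_len=15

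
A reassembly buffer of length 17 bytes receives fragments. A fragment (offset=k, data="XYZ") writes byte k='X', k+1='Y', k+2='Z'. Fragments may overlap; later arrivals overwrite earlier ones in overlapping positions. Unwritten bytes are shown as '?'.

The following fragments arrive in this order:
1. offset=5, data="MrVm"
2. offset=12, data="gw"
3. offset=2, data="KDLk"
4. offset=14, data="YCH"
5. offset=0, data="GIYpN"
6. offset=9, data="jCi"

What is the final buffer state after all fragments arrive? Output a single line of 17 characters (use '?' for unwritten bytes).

Fragment 1: offset=5 data="MrVm" -> buffer=?????MrVm????????
Fragment 2: offset=12 data="gw" -> buffer=?????MrVm???gw???
Fragment 3: offset=2 data="KDLk" -> buffer=??KDLkrVm???gw???
Fragment 4: offset=14 data="YCH" -> buffer=??KDLkrVm???gwYCH
Fragment 5: offset=0 data="GIYpN" -> buffer=GIYpNkrVm???gwYCH
Fragment 6: offset=9 data="jCi" -> buffer=GIYpNkrVmjCigwYCH

Answer: GIYpNkrVmjCigwYCH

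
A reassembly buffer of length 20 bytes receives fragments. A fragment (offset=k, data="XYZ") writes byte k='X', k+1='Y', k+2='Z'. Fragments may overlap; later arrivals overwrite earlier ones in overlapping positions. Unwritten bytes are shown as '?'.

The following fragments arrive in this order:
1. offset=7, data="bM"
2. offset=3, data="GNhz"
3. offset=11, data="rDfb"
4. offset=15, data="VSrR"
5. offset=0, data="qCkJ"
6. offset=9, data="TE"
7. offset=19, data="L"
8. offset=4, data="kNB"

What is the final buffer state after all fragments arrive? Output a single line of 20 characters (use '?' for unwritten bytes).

Fragment 1: offset=7 data="bM" -> buffer=???????bM???????????
Fragment 2: offset=3 data="GNhz" -> buffer=???GNhzbM???????????
Fragment 3: offset=11 data="rDfb" -> buffer=???GNhzbM??rDfb?????
Fragment 4: offset=15 data="VSrR" -> buffer=???GNhzbM??rDfbVSrR?
Fragment 5: offset=0 data="qCkJ" -> buffer=qCkJNhzbM??rDfbVSrR?
Fragment 6: offset=9 data="TE" -> buffer=qCkJNhzbMTErDfbVSrR?
Fragment 7: offset=19 data="L" -> buffer=qCkJNhzbMTErDfbVSrRL
Fragment 8: offset=4 data="kNB" -> buffer=qCkJkNBbMTErDfbVSrRL

Answer: qCkJkNBbMTErDfbVSrRL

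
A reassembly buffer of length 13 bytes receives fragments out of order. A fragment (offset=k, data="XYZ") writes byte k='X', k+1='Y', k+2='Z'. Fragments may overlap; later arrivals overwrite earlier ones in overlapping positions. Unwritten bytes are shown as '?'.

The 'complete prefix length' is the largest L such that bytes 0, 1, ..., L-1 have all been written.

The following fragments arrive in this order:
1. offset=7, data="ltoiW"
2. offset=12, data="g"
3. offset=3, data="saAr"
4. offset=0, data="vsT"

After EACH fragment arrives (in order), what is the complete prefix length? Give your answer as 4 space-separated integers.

Answer: 0 0 0 13

Derivation:
Fragment 1: offset=7 data="ltoiW" -> buffer=???????ltoiW? -> prefix_len=0
Fragment 2: offset=12 data="g" -> buffer=???????ltoiWg -> prefix_len=0
Fragment 3: offset=3 data="saAr" -> buffer=???saArltoiWg -> prefix_len=0
Fragment 4: offset=0 data="vsT" -> buffer=vsTsaArltoiWg -> prefix_len=13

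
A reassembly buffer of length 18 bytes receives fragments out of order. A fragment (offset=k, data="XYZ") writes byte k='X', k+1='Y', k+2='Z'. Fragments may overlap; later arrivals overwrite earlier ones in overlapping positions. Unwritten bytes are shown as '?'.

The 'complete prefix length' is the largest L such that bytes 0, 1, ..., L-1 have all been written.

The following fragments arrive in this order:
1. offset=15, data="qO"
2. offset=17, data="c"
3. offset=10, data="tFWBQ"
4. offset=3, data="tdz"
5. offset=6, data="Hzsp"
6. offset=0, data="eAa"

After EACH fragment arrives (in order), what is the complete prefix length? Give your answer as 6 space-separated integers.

Fragment 1: offset=15 data="qO" -> buffer=???????????????qO? -> prefix_len=0
Fragment 2: offset=17 data="c" -> buffer=???????????????qOc -> prefix_len=0
Fragment 3: offset=10 data="tFWBQ" -> buffer=??????????tFWBQqOc -> prefix_len=0
Fragment 4: offset=3 data="tdz" -> buffer=???tdz????tFWBQqOc -> prefix_len=0
Fragment 5: offset=6 data="Hzsp" -> buffer=???tdzHzsptFWBQqOc -> prefix_len=0
Fragment 6: offset=0 data="eAa" -> buffer=eAatdzHzsptFWBQqOc -> prefix_len=18

Answer: 0 0 0 0 0 18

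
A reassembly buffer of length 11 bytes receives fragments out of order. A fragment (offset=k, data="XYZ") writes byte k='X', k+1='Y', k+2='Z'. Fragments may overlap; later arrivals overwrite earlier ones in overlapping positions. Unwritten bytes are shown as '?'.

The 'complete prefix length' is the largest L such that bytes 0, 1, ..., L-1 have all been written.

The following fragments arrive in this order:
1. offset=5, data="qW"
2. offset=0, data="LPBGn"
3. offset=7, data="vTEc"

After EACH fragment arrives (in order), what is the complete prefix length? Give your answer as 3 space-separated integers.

Fragment 1: offset=5 data="qW" -> buffer=?????qW???? -> prefix_len=0
Fragment 2: offset=0 data="LPBGn" -> buffer=LPBGnqW???? -> prefix_len=7
Fragment 3: offset=7 data="vTEc" -> buffer=LPBGnqWvTEc -> prefix_len=11

Answer: 0 7 11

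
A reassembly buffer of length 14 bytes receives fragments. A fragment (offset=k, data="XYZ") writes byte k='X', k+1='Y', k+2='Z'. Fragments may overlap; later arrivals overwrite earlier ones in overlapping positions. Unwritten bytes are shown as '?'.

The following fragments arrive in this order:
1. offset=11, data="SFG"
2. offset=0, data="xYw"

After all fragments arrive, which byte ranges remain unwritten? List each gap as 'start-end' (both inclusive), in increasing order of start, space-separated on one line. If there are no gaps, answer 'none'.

Answer: 3-10

Derivation:
Fragment 1: offset=11 len=3
Fragment 2: offset=0 len=3
Gaps: 3-10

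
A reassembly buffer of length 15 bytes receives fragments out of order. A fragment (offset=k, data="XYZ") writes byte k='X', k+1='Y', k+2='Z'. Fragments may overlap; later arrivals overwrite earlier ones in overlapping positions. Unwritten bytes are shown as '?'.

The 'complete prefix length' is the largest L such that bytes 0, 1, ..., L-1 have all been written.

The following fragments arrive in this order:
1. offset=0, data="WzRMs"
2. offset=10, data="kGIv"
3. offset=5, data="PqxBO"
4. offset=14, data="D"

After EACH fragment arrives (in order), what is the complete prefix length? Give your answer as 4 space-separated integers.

Fragment 1: offset=0 data="WzRMs" -> buffer=WzRMs?????????? -> prefix_len=5
Fragment 2: offset=10 data="kGIv" -> buffer=WzRMs?????kGIv? -> prefix_len=5
Fragment 3: offset=5 data="PqxBO" -> buffer=WzRMsPqxBOkGIv? -> prefix_len=14
Fragment 4: offset=14 data="D" -> buffer=WzRMsPqxBOkGIvD -> prefix_len=15

Answer: 5 5 14 15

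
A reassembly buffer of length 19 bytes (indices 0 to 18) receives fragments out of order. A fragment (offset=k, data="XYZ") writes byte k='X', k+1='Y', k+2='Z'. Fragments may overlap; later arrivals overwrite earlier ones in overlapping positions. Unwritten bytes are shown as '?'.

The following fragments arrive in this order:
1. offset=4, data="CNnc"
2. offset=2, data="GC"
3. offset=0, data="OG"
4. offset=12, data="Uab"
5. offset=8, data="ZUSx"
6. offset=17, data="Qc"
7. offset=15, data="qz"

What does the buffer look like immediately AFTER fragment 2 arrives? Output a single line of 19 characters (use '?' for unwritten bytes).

Answer: ??GCCNnc???????????

Derivation:
Fragment 1: offset=4 data="CNnc" -> buffer=????CNnc???????????
Fragment 2: offset=2 data="GC" -> buffer=??GCCNnc???????????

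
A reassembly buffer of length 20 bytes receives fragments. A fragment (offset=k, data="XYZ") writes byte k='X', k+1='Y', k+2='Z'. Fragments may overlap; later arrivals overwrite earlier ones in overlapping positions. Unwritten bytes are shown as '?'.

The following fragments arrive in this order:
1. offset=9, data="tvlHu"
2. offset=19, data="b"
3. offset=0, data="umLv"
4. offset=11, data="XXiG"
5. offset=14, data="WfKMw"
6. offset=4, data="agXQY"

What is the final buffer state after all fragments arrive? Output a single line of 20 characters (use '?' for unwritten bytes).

Fragment 1: offset=9 data="tvlHu" -> buffer=?????????tvlHu??????
Fragment 2: offset=19 data="b" -> buffer=?????????tvlHu?????b
Fragment 3: offset=0 data="umLv" -> buffer=umLv?????tvlHu?????b
Fragment 4: offset=11 data="XXiG" -> buffer=umLv?????tvXXiG????b
Fragment 5: offset=14 data="WfKMw" -> buffer=umLv?????tvXXiWfKMwb
Fragment 6: offset=4 data="agXQY" -> buffer=umLvagXQYtvXXiWfKMwb

Answer: umLvagXQYtvXXiWfKMwb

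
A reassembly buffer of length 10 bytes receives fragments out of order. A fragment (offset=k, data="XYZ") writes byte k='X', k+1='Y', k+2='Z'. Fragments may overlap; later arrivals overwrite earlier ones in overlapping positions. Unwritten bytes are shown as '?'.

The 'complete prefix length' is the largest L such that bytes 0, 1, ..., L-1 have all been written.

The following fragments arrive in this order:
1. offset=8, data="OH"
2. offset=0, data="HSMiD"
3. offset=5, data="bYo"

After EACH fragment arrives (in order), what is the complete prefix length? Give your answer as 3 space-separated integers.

Answer: 0 5 10

Derivation:
Fragment 1: offset=8 data="OH" -> buffer=????????OH -> prefix_len=0
Fragment 2: offset=0 data="HSMiD" -> buffer=HSMiD???OH -> prefix_len=5
Fragment 3: offset=5 data="bYo" -> buffer=HSMiDbYoOH -> prefix_len=10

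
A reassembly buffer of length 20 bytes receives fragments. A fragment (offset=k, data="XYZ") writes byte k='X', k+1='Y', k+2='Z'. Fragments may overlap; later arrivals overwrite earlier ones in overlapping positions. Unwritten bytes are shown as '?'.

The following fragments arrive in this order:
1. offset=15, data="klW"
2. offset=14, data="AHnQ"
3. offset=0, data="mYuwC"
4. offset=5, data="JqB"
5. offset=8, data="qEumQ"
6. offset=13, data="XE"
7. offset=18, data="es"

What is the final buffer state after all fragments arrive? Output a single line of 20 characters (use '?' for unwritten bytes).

Fragment 1: offset=15 data="klW" -> buffer=???????????????klW??
Fragment 2: offset=14 data="AHnQ" -> buffer=??????????????AHnQ??
Fragment 3: offset=0 data="mYuwC" -> buffer=mYuwC?????????AHnQ??
Fragment 4: offset=5 data="JqB" -> buffer=mYuwCJqB??????AHnQ??
Fragment 5: offset=8 data="qEumQ" -> buffer=mYuwCJqBqEumQ?AHnQ??
Fragment 6: offset=13 data="XE" -> buffer=mYuwCJqBqEumQXEHnQ??
Fragment 7: offset=18 data="es" -> buffer=mYuwCJqBqEumQXEHnQes

Answer: mYuwCJqBqEumQXEHnQes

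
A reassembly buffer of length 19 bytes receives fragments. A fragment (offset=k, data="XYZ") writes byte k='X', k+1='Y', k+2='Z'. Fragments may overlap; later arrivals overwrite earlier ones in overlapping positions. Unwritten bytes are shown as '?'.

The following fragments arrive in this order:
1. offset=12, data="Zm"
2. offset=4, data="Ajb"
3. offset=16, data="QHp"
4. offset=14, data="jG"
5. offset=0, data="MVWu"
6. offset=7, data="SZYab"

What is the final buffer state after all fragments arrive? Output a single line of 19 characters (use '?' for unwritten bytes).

Answer: MVWuAjbSZYabZmjGQHp

Derivation:
Fragment 1: offset=12 data="Zm" -> buffer=????????????Zm?????
Fragment 2: offset=4 data="Ajb" -> buffer=????Ajb?????Zm?????
Fragment 3: offset=16 data="QHp" -> buffer=????Ajb?????Zm??QHp
Fragment 4: offset=14 data="jG" -> buffer=????Ajb?????ZmjGQHp
Fragment 5: offset=0 data="MVWu" -> buffer=MVWuAjb?????ZmjGQHp
Fragment 6: offset=7 data="SZYab" -> buffer=MVWuAjbSZYabZmjGQHp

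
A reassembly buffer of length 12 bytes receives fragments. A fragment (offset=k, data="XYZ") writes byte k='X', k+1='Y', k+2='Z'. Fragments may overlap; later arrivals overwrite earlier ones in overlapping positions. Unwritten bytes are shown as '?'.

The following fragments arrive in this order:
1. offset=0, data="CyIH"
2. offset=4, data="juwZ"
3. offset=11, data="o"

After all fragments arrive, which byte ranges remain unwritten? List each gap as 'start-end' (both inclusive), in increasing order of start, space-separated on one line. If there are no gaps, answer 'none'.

Fragment 1: offset=0 len=4
Fragment 2: offset=4 len=4
Fragment 3: offset=11 len=1
Gaps: 8-10

Answer: 8-10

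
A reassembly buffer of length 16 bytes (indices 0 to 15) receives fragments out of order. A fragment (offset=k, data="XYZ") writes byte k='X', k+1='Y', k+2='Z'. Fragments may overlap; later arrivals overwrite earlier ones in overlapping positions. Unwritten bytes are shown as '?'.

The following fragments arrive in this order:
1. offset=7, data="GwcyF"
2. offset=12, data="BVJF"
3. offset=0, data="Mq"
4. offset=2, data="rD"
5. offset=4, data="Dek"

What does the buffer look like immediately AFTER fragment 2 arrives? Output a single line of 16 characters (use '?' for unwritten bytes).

Fragment 1: offset=7 data="GwcyF" -> buffer=???????GwcyF????
Fragment 2: offset=12 data="BVJF" -> buffer=???????GwcyFBVJF

Answer: ???????GwcyFBVJF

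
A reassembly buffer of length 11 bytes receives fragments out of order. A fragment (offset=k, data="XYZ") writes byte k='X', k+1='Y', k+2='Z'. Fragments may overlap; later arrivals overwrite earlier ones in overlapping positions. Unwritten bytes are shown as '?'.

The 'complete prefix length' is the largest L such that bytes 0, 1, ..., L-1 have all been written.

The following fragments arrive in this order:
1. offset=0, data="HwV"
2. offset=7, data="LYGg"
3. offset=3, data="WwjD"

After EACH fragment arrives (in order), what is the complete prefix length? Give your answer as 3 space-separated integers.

Fragment 1: offset=0 data="HwV" -> buffer=HwV???????? -> prefix_len=3
Fragment 2: offset=7 data="LYGg" -> buffer=HwV????LYGg -> prefix_len=3
Fragment 3: offset=3 data="WwjD" -> buffer=HwVWwjDLYGg -> prefix_len=11

Answer: 3 3 11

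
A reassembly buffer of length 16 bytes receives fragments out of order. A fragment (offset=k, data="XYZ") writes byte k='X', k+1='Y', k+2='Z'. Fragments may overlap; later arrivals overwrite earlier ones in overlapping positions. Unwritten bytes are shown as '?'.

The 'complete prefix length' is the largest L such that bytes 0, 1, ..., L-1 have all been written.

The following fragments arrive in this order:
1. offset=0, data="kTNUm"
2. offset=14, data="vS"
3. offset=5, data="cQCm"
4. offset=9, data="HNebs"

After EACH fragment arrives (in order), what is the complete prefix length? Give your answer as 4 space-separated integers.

Answer: 5 5 9 16

Derivation:
Fragment 1: offset=0 data="kTNUm" -> buffer=kTNUm??????????? -> prefix_len=5
Fragment 2: offset=14 data="vS" -> buffer=kTNUm?????????vS -> prefix_len=5
Fragment 3: offset=5 data="cQCm" -> buffer=kTNUmcQCm?????vS -> prefix_len=9
Fragment 4: offset=9 data="HNebs" -> buffer=kTNUmcQCmHNebsvS -> prefix_len=16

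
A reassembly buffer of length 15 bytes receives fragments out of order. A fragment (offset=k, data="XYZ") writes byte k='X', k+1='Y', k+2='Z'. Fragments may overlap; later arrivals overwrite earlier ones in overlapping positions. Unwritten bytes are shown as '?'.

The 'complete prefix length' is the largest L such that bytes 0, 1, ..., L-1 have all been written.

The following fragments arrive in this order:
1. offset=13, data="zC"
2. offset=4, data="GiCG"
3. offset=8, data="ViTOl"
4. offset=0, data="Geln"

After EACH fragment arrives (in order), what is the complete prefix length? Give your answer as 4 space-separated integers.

Fragment 1: offset=13 data="zC" -> buffer=?????????????zC -> prefix_len=0
Fragment 2: offset=4 data="GiCG" -> buffer=????GiCG?????zC -> prefix_len=0
Fragment 3: offset=8 data="ViTOl" -> buffer=????GiCGViTOlzC -> prefix_len=0
Fragment 4: offset=0 data="Geln" -> buffer=GelnGiCGViTOlzC -> prefix_len=15

Answer: 0 0 0 15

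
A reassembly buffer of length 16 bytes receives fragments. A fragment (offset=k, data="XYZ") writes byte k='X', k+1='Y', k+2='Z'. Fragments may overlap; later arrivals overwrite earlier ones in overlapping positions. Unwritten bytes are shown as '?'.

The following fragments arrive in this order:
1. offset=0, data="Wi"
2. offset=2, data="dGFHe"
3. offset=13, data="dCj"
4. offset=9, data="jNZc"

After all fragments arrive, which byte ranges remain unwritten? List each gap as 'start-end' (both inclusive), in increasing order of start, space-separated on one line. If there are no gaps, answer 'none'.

Fragment 1: offset=0 len=2
Fragment 2: offset=2 len=5
Fragment 3: offset=13 len=3
Fragment 4: offset=9 len=4
Gaps: 7-8

Answer: 7-8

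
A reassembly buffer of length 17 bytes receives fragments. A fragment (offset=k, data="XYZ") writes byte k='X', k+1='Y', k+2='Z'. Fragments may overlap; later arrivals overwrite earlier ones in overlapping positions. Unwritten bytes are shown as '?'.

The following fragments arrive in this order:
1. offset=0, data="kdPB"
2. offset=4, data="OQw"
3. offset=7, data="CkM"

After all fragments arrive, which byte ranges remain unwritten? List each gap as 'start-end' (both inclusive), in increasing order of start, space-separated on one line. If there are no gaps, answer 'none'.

Answer: 10-16

Derivation:
Fragment 1: offset=0 len=4
Fragment 2: offset=4 len=3
Fragment 3: offset=7 len=3
Gaps: 10-16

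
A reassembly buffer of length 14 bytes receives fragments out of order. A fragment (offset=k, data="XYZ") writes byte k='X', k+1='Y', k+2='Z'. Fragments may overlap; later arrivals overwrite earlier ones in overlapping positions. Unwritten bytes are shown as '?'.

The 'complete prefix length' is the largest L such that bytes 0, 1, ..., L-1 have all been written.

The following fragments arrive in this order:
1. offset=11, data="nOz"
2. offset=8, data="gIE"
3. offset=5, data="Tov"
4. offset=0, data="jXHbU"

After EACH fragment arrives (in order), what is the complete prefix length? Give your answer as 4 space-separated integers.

Fragment 1: offset=11 data="nOz" -> buffer=???????????nOz -> prefix_len=0
Fragment 2: offset=8 data="gIE" -> buffer=????????gIEnOz -> prefix_len=0
Fragment 3: offset=5 data="Tov" -> buffer=?????TovgIEnOz -> prefix_len=0
Fragment 4: offset=0 data="jXHbU" -> buffer=jXHbUTovgIEnOz -> prefix_len=14

Answer: 0 0 0 14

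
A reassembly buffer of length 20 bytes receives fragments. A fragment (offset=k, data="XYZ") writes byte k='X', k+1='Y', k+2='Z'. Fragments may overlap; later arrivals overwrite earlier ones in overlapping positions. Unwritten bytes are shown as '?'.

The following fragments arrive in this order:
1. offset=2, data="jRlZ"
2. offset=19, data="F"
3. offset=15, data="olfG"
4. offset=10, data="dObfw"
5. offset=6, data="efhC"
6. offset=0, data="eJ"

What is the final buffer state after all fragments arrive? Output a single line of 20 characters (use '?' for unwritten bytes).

Answer: eJjRlZefhCdObfwolfGF

Derivation:
Fragment 1: offset=2 data="jRlZ" -> buffer=??jRlZ??????????????
Fragment 2: offset=19 data="F" -> buffer=??jRlZ?????????????F
Fragment 3: offset=15 data="olfG" -> buffer=??jRlZ?????????olfGF
Fragment 4: offset=10 data="dObfw" -> buffer=??jRlZ????dObfwolfGF
Fragment 5: offset=6 data="efhC" -> buffer=??jRlZefhCdObfwolfGF
Fragment 6: offset=0 data="eJ" -> buffer=eJjRlZefhCdObfwolfGF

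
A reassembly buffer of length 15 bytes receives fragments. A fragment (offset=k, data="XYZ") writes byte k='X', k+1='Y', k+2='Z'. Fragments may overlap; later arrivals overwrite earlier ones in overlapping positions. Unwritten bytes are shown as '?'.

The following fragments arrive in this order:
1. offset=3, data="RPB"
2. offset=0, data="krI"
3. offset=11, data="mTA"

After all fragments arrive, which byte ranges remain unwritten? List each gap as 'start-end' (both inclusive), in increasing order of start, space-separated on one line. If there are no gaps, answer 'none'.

Answer: 6-10 14-14

Derivation:
Fragment 1: offset=3 len=3
Fragment 2: offset=0 len=3
Fragment 3: offset=11 len=3
Gaps: 6-10 14-14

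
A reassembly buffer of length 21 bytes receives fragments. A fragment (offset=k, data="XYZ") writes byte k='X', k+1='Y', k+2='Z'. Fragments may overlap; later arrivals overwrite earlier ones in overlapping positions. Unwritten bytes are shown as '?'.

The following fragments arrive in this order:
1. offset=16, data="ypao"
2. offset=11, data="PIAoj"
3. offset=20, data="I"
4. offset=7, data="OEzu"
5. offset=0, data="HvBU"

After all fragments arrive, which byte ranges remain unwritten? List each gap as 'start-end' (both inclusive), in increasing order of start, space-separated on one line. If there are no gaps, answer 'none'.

Answer: 4-6

Derivation:
Fragment 1: offset=16 len=4
Fragment 2: offset=11 len=5
Fragment 3: offset=20 len=1
Fragment 4: offset=7 len=4
Fragment 5: offset=0 len=4
Gaps: 4-6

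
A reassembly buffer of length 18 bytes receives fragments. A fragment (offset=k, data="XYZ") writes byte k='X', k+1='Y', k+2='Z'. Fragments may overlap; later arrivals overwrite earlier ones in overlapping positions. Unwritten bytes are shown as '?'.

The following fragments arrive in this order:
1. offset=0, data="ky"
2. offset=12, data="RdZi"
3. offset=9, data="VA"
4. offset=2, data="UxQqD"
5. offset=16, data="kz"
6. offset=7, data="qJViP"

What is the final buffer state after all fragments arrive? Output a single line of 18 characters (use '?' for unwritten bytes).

Fragment 1: offset=0 data="ky" -> buffer=ky????????????????
Fragment 2: offset=12 data="RdZi" -> buffer=ky??????????RdZi??
Fragment 3: offset=9 data="VA" -> buffer=ky???????VA?RdZi??
Fragment 4: offset=2 data="UxQqD" -> buffer=kyUxQqD??VA?RdZi??
Fragment 5: offset=16 data="kz" -> buffer=kyUxQqD??VA?RdZikz
Fragment 6: offset=7 data="qJViP" -> buffer=kyUxQqDqJViPRdZikz

Answer: kyUxQqDqJViPRdZikz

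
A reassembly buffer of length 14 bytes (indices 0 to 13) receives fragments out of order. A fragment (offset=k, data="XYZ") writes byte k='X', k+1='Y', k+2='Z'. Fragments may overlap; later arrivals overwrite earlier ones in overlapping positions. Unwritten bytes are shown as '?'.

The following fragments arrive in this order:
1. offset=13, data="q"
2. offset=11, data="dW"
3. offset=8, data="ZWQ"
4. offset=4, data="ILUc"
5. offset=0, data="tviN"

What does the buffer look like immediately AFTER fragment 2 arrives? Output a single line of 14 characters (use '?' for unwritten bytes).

Answer: ???????????dWq

Derivation:
Fragment 1: offset=13 data="q" -> buffer=?????????????q
Fragment 2: offset=11 data="dW" -> buffer=???????????dWq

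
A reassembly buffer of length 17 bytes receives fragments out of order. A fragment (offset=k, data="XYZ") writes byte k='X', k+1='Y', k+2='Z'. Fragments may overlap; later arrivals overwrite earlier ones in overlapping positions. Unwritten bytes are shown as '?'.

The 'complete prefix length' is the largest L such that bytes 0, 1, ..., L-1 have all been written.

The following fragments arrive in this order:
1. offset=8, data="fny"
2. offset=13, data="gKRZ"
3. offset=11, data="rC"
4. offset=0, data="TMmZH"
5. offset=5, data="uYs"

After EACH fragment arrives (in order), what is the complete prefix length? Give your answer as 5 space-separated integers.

Answer: 0 0 0 5 17

Derivation:
Fragment 1: offset=8 data="fny" -> buffer=????????fny?????? -> prefix_len=0
Fragment 2: offset=13 data="gKRZ" -> buffer=????????fny??gKRZ -> prefix_len=0
Fragment 3: offset=11 data="rC" -> buffer=????????fnyrCgKRZ -> prefix_len=0
Fragment 4: offset=0 data="TMmZH" -> buffer=TMmZH???fnyrCgKRZ -> prefix_len=5
Fragment 5: offset=5 data="uYs" -> buffer=TMmZHuYsfnyrCgKRZ -> prefix_len=17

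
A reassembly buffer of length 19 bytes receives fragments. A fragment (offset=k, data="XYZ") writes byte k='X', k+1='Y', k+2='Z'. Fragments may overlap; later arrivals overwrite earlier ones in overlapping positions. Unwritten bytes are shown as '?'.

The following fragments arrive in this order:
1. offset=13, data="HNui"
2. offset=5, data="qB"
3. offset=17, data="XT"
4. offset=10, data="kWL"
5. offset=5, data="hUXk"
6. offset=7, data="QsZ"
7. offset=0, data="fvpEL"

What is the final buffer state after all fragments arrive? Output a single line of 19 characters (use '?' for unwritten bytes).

Fragment 1: offset=13 data="HNui" -> buffer=?????????????HNui??
Fragment 2: offset=5 data="qB" -> buffer=?????qB??????HNui??
Fragment 3: offset=17 data="XT" -> buffer=?????qB??????HNuiXT
Fragment 4: offset=10 data="kWL" -> buffer=?????qB???kWLHNuiXT
Fragment 5: offset=5 data="hUXk" -> buffer=?????hUXk?kWLHNuiXT
Fragment 6: offset=7 data="QsZ" -> buffer=?????hUQsZkWLHNuiXT
Fragment 7: offset=0 data="fvpEL" -> buffer=fvpELhUQsZkWLHNuiXT

Answer: fvpELhUQsZkWLHNuiXT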